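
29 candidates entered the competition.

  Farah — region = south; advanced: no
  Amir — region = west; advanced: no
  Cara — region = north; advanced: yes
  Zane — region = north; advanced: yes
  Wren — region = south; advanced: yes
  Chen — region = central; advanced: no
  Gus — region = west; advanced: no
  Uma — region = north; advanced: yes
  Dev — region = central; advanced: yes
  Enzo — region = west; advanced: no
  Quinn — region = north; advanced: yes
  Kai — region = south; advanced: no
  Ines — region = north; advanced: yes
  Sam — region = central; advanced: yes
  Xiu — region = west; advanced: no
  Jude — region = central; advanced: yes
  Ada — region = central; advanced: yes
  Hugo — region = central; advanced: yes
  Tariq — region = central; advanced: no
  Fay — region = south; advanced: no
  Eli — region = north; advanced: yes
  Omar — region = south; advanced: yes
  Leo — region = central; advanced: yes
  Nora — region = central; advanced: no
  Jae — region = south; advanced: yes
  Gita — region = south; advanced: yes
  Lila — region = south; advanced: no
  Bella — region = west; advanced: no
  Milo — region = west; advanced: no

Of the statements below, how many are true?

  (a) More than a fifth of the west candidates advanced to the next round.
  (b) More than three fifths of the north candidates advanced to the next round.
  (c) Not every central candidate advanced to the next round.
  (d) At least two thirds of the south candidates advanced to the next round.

(a) west: |A| = 6, |A ∩ B| = 0; needs |A ∩ B| / |A| > 1/5 — false.
(b) north: |A| = 6, |A ∩ B| = 6; needs |A ∩ B| / |A| > 3/5 — true.
(c) central: |A| = 9, |A ∩ B| = 6; needs A ⊄ B (|A ∖ B| ≥ 1) — true.
(d) south: |A| = 8, |A ∩ B| = 4; needs |A ∩ B| / |A| ≥ 2/3 — false.

2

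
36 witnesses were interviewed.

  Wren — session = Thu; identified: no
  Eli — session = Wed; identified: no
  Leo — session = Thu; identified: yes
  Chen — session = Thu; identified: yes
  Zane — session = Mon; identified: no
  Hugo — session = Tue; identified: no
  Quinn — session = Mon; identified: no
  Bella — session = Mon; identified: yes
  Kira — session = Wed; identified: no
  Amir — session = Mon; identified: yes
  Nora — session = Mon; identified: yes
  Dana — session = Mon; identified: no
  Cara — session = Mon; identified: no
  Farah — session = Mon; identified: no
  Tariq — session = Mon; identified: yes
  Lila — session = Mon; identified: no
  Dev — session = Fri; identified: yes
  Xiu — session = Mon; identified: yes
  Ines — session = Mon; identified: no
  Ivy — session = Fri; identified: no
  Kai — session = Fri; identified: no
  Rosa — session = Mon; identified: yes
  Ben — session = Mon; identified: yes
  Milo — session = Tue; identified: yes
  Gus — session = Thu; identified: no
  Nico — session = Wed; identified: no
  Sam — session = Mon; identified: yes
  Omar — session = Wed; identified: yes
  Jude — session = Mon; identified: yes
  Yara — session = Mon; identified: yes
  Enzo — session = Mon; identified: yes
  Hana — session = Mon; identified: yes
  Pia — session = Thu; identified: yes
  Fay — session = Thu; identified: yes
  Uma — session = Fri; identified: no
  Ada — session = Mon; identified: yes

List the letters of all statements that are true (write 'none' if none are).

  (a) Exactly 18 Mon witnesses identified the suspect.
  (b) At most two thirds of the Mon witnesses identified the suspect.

(b)

|A| = 20, |A ∩ B| = 13, |A ∖ B| = 7.
(a) |A ∩ B| = 18: fails.
(b) |A ∩ B| / |A| ≤ 2/3: holds.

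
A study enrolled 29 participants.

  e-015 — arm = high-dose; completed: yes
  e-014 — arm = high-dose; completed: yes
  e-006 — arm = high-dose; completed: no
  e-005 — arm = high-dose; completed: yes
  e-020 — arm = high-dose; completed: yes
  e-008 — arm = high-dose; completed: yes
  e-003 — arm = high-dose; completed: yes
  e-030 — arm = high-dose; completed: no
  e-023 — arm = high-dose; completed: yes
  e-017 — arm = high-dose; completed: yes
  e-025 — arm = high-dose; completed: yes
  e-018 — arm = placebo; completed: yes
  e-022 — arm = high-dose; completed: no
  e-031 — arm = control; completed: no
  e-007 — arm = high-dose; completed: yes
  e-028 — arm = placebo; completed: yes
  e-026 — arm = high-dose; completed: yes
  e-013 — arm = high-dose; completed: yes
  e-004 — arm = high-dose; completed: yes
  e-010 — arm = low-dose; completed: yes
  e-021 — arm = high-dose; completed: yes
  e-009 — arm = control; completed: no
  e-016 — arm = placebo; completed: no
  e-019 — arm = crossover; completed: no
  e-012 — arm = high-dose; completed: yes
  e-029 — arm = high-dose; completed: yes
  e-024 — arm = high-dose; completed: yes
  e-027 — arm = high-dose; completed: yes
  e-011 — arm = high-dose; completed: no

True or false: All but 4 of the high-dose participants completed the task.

Truth condition: |A ∖ B| = 4.
|A| = 22, |A ∩ B| = 18, |A ∖ B| = 4.
|A ∖ B| = 4, so the statement is true.

True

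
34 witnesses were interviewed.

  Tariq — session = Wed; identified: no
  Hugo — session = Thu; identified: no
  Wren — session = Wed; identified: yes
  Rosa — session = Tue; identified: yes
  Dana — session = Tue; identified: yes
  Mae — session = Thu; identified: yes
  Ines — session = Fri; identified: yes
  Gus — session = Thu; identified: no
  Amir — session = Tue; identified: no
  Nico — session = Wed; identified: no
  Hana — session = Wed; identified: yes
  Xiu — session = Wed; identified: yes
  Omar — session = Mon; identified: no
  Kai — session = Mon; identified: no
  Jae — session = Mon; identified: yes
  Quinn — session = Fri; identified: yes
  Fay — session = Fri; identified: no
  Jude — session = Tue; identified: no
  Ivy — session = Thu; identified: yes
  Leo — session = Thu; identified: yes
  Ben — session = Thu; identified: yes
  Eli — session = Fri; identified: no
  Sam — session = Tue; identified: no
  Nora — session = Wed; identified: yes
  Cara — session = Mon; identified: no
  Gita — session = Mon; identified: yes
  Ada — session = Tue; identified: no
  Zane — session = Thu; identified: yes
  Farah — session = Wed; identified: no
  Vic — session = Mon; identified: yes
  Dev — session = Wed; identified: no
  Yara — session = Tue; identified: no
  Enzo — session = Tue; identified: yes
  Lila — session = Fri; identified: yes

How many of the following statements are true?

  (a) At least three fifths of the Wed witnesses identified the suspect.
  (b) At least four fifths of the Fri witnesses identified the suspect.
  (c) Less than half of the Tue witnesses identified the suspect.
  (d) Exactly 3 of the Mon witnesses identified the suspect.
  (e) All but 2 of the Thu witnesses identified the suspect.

(a) Wed: |A| = 8, |A ∩ B| = 4; needs |A ∩ B| / |A| ≥ 3/5 — false.
(b) Fri: |A| = 5, |A ∩ B| = 3; needs |A ∩ B| / |A| ≥ 4/5 — false.
(c) Tue: |A| = 8, |A ∩ B| = 3; needs |A ∩ B| < |A ∖ B| — true.
(d) Mon: |A| = 6, |A ∩ B| = 3; needs |A ∩ B| = 3 — true.
(e) Thu: |A| = 7, |A ∩ B| = 5; needs |A ∖ B| = 2 — true.

3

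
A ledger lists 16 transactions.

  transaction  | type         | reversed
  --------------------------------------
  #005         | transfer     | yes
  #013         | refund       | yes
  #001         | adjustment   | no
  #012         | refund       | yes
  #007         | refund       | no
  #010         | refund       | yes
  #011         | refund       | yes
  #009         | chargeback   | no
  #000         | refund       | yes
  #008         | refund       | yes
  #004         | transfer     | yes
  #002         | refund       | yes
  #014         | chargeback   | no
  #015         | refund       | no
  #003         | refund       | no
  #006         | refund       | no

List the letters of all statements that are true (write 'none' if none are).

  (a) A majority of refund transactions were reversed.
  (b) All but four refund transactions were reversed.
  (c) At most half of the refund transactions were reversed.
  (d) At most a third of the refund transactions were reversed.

|A| = 11, |A ∩ B| = 7, |A ∖ B| = 4.
(a) |A ∩ B| > |A ∖ B|: holds.
(b) |A ∖ B| = 4: holds.
(c) |A ∩ B| ≤ |A ∖ B|: fails.
(d) |A ∩ B| / |A| ≤ 1/3: fails.

(a), (b)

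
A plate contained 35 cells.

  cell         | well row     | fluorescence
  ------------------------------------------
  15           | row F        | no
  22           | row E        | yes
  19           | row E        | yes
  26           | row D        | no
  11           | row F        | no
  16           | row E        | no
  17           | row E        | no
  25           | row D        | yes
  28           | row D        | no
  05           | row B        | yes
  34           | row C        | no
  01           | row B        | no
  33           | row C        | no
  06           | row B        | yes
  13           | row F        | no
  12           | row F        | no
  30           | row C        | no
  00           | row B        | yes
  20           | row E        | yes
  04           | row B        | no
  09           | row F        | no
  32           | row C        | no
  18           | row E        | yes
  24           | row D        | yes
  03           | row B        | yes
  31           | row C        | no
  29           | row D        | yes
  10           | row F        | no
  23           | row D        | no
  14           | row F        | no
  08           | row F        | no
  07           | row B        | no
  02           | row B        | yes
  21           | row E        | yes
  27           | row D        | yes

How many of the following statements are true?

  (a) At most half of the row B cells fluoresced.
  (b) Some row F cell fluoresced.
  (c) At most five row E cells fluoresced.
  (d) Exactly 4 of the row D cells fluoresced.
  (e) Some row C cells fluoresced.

2

(a) row B: |A| = 8, |A ∩ B| = 5; needs |A ∩ B| ≤ |A ∖ B| — false.
(b) row F: |A| = 8, |A ∩ B| = 0; needs A ∩ B ≠ ∅ (|A ∩ B| ≥ 1) — false.
(c) row E: |A| = 7, |A ∩ B| = 5; needs |A ∩ B| ≤ 5 — true.
(d) row D: |A| = 7, |A ∩ B| = 4; needs |A ∩ B| = 4 — true.
(e) row C: |A| = 5, |A ∩ B| = 0; needs A ∩ B ≠ ∅ (|A ∩ B| ≥ 1) — false.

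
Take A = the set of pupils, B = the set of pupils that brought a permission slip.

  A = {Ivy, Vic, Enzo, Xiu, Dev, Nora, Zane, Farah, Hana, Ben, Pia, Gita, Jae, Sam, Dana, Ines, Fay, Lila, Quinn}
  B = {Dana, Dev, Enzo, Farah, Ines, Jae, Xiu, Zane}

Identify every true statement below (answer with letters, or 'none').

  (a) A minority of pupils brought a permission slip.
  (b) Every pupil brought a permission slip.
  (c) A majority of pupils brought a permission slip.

(a)

|A| = 19, |A ∩ B| = 8, |A ∖ B| = 11.
(a) |A ∩ B| < |A ∖ B|: holds.
(b) A ⊆ B, i.e. every element of A is in B (|A ∖ B| = 0): fails.
(c) |A ∩ B| > |A ∖ B|: fails.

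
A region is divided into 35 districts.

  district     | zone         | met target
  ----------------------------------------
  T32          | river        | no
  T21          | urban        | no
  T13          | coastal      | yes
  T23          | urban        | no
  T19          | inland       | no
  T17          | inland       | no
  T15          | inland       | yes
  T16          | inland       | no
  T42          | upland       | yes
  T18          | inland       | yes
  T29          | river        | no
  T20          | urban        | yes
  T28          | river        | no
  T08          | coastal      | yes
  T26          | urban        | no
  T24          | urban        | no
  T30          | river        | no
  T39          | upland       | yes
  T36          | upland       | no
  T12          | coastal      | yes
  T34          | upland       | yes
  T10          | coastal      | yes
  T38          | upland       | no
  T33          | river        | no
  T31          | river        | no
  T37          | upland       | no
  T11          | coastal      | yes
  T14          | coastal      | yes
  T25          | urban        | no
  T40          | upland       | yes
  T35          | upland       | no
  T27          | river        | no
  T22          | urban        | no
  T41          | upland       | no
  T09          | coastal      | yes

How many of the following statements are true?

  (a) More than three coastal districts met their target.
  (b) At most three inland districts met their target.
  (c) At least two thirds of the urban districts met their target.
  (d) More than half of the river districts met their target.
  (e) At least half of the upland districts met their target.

2

(a) coastal: |A| = 7, |A ∩ B| = 7; needs |A ∩ B| > 3 — true.
(b) inland: |A| = 5, |A ∩ B| = 2; needs |A ∩ B| ≤ 3 — true.
(c) urban: |A| = 7, |A ∩ B| = 1; needs |A ∩ B| / |A| ≥ 2/3 — false.
(d) river: |A| = 7, |A ∩ B| = 0; needs |A ∩ B| > |A ∖ B| — false.
(e) upland: |A| = 9, |A ∩ B| = 4; needs |A ∩ B| ≥ |A ∖ B| — false.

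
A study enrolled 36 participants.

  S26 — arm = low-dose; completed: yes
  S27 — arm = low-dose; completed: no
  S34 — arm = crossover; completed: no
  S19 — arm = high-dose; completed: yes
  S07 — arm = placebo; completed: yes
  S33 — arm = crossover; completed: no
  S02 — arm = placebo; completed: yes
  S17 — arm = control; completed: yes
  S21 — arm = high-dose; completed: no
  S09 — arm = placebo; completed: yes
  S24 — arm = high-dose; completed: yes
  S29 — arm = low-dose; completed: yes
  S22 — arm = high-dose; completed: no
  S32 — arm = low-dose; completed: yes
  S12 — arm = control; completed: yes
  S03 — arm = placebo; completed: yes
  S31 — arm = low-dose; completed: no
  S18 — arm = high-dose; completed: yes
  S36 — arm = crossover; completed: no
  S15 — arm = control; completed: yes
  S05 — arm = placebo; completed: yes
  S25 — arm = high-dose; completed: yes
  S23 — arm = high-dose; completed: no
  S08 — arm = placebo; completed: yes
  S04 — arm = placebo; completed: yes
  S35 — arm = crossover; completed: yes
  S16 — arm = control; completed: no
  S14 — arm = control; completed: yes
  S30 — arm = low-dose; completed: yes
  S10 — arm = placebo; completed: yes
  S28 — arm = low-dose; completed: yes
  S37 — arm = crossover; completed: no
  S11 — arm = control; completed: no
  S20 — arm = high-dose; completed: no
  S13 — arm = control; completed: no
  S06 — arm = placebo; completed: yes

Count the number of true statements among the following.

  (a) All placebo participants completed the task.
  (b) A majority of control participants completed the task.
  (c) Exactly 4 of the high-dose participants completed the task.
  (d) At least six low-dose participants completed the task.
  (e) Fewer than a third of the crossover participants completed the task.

4

(a) placebo: |A| = 9, |A ∩ B| = 9; needs A ⊆ B, i.e. every element of A is in B (|A ∖ B| = 0) — true.
(b) control: |A| = 7, |A ∩ B| = 4; needs |A ∩ B| > |A ∖ B| — true.
(c) high-dose: |A| = 8, |A ∩ B| = 4; needs |A ∩ B| = 4 — true.
(d) low-dose: |A| = 7, |A ∩ B| = 5; needs |A ∩ B| ≥ 6 — false.
(e) crossover: |A| = 5, |A ∩ B| = 1; needs |A ∩ B| / |A| < 1/3 — true.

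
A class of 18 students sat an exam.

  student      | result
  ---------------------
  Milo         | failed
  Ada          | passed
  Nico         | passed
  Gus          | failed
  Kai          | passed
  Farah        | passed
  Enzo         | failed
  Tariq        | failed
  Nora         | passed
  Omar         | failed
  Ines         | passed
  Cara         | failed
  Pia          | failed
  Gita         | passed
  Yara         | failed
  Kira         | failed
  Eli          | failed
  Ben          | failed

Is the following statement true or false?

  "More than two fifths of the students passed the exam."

False

'More than two fifths of the students passed the exam' holds iff |A ∩ B| / |A| > 2/5.
|A| = 18, |A ∩ B| = 7, |A ∖ B| = 11.
|A ∩ B|/|A| = 7/18, so the statement is false.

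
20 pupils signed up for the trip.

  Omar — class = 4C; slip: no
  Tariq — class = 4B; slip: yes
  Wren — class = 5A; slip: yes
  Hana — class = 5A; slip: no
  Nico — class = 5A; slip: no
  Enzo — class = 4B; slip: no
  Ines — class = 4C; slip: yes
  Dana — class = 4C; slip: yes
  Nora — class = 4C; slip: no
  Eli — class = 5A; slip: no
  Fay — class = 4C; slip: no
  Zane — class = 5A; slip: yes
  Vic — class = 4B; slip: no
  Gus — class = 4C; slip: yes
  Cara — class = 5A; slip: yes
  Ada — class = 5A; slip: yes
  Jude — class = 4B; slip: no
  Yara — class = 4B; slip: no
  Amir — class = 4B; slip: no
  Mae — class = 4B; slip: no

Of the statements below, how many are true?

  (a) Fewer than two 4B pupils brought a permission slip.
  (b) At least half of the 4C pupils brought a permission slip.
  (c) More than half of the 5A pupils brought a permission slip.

3

(a) 4B: |A| = 7, |A ∩ B| = 1; needs |A ∩ B| < 2 — true.
(b) 4C: |A| = 6, |A ∩ B| = 3; needs |A ∩ B| ≥ |A ∖ B| — true.
(c) 5A: |A| = 7, |A ∩ B| = 4; needs |A ∩ B| > |A ∖ B| — true.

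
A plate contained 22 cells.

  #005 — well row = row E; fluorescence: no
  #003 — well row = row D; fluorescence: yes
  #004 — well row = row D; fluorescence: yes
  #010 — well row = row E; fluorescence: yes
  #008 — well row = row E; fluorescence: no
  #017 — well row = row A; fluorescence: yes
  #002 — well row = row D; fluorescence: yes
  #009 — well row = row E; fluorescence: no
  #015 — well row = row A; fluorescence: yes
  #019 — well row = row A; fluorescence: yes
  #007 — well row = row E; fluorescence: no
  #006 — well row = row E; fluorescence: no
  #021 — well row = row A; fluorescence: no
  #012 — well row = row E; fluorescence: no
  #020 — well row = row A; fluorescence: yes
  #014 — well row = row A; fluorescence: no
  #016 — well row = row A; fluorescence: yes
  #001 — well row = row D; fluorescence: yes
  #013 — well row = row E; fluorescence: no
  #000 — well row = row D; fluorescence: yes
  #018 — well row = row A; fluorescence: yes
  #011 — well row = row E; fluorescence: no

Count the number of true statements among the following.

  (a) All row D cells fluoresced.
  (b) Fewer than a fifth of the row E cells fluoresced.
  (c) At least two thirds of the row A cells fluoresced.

3

(a) row D: |A| = 5, |A ∩ B| = 5; needs A ⊆ B, i.e. every element of A is in B (|A ∖ B| = 0) — true.
(b) row E: |A| = 9, |A ∩ B| = 1; needs |A ∩ B| / |A| < 1/5 — true.
(c) row A: |A| = 8, |A ∩ B| = 6; needs |A ∩ B| / |A| ≥ 2/3 — true.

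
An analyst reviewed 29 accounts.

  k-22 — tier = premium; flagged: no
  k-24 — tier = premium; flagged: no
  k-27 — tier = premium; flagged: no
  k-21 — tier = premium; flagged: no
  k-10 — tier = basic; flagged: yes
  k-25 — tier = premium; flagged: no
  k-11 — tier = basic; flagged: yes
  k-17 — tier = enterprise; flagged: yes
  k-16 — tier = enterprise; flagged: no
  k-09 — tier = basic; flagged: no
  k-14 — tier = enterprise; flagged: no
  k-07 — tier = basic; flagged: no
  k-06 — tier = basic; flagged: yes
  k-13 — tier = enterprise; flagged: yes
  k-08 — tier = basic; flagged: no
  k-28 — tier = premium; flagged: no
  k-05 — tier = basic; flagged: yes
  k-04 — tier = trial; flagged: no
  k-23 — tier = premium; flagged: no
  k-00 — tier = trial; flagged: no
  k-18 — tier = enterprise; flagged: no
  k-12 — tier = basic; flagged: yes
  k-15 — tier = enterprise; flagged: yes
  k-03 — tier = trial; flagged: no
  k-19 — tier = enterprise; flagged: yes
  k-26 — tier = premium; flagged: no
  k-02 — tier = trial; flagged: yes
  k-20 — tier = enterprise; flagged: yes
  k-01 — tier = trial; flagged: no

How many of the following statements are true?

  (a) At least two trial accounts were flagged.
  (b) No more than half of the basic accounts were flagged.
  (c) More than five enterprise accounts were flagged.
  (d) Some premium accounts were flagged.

(a) trial: |A| = 5, |A ∩ B| = 1; needs |A ∩ B| ≥ 2 — false.
(b) basic: |A| = 8, |A ∩ B| = 5; needs |A ∩ B| ≤ |A ∖ B| — false.
(c) enterprise: |A| = 8, |A ∩ B| = 5; needs |A ∩ B| > 5 — false.
(d) premium: |A| = 8, |A ∩ B| = 0; needs A ∩ B ≠ ∅ (|A ∩ B| ≥ 1) — false.

0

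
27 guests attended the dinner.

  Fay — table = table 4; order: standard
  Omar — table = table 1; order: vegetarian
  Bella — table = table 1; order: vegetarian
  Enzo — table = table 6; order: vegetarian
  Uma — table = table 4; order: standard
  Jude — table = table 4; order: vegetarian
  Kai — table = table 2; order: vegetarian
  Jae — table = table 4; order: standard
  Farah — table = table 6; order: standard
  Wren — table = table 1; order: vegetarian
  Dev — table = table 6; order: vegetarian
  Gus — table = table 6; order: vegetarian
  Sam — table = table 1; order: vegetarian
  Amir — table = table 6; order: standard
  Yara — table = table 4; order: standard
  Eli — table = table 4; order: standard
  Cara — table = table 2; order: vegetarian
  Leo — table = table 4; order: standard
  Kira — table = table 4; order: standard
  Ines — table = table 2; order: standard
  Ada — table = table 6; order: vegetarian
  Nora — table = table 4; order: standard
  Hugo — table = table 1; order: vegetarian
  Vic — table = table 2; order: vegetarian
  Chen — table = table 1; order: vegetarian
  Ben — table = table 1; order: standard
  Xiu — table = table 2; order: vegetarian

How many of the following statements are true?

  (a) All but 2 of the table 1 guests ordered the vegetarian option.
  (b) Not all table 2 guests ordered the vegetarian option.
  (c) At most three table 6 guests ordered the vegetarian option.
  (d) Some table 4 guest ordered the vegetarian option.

2

(a) table 1: |A| = 7, |A ∩ B| = 6; needs |A ∖ B| = 2 — false.
(b) table 2: |A| = 5, |A ∩ B| = 4; needs A ⊄ B (|A ∖ B| ≥ 1) — true.
(c) table 6: |A| = 6, |A ∩ B| = 4; needs |A ∩ B| ≤ 3 — false.
(d) table 4: |A| = 9, |A ∩ B| = 1; needs A ∩ B ≠ ∅ (|A ∩ B| ≥ 1) — true.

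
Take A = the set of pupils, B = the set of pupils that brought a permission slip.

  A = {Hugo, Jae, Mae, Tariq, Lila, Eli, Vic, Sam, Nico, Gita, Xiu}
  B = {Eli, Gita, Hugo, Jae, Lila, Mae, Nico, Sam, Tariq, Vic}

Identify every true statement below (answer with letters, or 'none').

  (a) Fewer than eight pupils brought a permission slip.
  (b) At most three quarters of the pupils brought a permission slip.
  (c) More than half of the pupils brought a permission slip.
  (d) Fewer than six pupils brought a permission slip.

|A| = 11, |A ∩ B| = 10, |A ∖ B| = 1.
(a) |A ∩ B| < 8: fails.
(b) |A ∩ B| / |A| ≤ 3/4: fails.
(c) |A ∩ B| > |A ∖ B|: holds.
(d) |A ∩ B| < 6: fails.

(c)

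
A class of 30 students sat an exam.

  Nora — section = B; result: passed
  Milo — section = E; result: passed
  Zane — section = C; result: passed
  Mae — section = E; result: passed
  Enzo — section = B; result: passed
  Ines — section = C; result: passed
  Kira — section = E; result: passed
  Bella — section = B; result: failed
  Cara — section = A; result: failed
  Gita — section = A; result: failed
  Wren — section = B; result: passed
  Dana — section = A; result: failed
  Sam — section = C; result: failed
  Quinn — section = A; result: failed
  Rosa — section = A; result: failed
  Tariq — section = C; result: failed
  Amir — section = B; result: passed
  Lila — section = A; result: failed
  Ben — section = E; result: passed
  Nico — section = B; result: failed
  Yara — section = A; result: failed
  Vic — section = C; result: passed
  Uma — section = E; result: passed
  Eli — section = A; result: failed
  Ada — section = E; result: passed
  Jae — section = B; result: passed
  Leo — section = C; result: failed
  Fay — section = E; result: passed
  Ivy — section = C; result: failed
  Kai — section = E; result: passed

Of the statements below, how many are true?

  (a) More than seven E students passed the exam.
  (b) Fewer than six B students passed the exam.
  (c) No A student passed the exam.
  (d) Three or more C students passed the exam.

(a) E: |A| = 8, |A ∩ B| = 8; needs |A ∩ B| > 7 — true.
(b) B: |A| = 7, |A ∩ B| = 5; needs |A ∩ B| < 6 — true.
(c) A: |A| = 8, |A ∩ B| = 0; needs A ∩ B = ∅ (|A ∩ B| = 0) — true.
(d) C: |A| = 7, |A ∩ B| = 3; needs |A ∩ B| ≥ 3 — true.

4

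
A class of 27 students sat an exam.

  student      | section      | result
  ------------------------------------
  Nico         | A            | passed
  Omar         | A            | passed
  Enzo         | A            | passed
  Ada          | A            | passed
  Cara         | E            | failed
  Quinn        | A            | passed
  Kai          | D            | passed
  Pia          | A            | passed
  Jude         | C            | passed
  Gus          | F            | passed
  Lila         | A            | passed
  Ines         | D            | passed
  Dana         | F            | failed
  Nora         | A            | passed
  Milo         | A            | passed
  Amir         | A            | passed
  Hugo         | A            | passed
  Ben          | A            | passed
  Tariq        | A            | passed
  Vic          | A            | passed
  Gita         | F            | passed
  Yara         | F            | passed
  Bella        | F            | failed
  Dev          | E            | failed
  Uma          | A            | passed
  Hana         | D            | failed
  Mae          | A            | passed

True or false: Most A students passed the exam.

True

Truth condition: |A ∩ B| > |A ∖ B|.
|A| = 16, |A ∩ B| = 16, |A ∖ B| = 0.
16 > 0, so the statement is true.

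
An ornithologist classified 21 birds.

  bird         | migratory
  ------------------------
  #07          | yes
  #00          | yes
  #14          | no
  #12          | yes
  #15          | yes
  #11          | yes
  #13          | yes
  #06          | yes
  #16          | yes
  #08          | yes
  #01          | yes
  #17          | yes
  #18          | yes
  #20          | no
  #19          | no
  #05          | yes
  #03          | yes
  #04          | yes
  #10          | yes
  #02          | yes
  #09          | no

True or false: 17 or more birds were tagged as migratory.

Truth condition: |A ∩ B| ≥ 17.
|A| = 21, |A ∩ B| = 17, |A ∖ B| = 4.
|A ∩ B| = 17, so the statement is true.

True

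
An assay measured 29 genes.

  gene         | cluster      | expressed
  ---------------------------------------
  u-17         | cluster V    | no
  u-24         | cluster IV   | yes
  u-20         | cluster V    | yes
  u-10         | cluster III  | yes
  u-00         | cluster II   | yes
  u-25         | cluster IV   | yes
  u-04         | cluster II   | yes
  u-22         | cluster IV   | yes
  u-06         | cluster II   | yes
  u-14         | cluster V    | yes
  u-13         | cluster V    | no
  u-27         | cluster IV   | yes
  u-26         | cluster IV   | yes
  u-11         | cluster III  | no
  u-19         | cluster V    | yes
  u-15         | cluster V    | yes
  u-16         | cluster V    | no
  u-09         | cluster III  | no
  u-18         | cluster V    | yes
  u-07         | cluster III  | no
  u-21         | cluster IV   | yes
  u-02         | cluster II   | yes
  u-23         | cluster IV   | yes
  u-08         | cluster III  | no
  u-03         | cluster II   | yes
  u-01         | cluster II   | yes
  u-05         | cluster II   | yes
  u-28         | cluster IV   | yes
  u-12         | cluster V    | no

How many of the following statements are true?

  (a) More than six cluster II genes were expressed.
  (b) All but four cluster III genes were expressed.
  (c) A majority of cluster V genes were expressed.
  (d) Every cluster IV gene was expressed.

(a) cluster II: |A| = 7, |A ∩ B| = 7; needs |A ∩ B| > 6 — true.
(b) cluster III: |A| = 5, |A ∩ B| = 1; needs |A ∖ B| = 4 — true.
(c) cluster V: |A| = 9, |A ∩ B| = 5; needs |A ∩ B| > |A ∖ B| — true.
(d) cluster IV: |A| = 8, |A ∩ B| = 8; needs A ⊆ B, i.e. every element of A is in B (|A ∖ B| = 0) — true.

4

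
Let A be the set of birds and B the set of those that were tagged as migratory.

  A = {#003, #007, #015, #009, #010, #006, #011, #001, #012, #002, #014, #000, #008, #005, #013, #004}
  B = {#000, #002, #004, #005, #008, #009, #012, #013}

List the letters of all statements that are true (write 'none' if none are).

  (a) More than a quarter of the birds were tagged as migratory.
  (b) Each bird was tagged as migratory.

(a)

|A| = 16, |A ∩ B| = 8, |A ∖ B| = 8.
(a) |A ∩ B| / |A| > 1/4: holds.
(b) A ⊆ B, i.e. every element of A is in B (|A ∖ B| = 0): fails.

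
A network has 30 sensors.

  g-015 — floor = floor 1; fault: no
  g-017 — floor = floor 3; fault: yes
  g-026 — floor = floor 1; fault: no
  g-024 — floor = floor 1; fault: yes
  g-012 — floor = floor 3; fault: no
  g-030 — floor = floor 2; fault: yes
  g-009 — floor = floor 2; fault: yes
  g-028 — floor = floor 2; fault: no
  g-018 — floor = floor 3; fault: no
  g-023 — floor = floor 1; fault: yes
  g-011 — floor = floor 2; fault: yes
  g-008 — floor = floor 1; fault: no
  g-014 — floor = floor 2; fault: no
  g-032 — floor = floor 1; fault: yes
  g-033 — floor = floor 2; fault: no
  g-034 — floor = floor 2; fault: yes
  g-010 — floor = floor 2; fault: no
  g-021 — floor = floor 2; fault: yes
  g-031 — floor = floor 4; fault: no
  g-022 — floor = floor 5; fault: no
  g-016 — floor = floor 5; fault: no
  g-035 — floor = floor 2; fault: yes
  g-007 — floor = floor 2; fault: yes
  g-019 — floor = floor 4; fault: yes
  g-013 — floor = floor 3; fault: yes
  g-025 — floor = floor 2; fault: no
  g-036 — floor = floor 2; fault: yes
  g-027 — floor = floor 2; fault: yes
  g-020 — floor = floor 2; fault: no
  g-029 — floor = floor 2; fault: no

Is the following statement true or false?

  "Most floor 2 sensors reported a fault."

The determiner here denotes the relation: |A ∩ B| > |A ∖ B|.
|A| = 16, |A ∩ B| = 9, |A ∖ B| = 7.
9 > 7, so the statement is true.

True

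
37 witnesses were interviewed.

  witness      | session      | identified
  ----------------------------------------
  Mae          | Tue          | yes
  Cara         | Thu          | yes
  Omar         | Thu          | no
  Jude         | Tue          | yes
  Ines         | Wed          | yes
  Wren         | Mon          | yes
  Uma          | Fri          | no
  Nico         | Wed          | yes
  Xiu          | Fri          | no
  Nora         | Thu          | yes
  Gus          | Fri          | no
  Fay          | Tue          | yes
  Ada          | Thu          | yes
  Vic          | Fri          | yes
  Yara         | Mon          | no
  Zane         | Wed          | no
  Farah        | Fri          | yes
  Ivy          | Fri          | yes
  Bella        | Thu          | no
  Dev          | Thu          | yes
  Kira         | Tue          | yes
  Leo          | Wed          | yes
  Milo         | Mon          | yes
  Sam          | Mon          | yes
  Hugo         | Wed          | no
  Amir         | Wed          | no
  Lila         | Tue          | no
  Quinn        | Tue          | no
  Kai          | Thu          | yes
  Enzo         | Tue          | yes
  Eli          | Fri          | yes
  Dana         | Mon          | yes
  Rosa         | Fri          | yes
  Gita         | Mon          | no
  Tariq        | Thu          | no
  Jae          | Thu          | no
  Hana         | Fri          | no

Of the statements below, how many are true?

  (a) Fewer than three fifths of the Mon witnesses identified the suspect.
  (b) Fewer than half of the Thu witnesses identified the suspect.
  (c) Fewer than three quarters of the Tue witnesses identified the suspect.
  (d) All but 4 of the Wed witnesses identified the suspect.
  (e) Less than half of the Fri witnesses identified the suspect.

1

(a) Mon: |A| = 6, |A ∩ B| = 4; needs |A ∩ B| / |A| < 3/5 — false.
(b) Thu: |A| = 9, |A ∩ B| = 5; needs |A ∩ B| < |A ∖ B| — false.
(c) Tue: |A| = 7, |A ∩ B| = 5; needs |A ∩ B| / |A| < 3/4 — true.
(d) Wed: |A| = 6, |A ∩ B| = 3; needs |A ∖ B| = 4 — false.
(e) Fri: |A| = 9, |A ∩ B| = 5; needs |A ∩ B| < |A ∖ B| — false.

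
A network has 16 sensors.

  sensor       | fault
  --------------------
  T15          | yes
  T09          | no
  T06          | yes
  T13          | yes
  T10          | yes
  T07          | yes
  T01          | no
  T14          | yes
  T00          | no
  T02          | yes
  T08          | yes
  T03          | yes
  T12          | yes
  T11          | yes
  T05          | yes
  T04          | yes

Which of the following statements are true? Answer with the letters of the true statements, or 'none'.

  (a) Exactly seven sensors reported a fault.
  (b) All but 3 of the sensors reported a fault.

|A| = 16, |A ∩ B| = 13, |A ∖ B| = 3.
(a) |A ∩ B| = 7: fails.
(b) |A ∖ B| = 3: holds.

(b)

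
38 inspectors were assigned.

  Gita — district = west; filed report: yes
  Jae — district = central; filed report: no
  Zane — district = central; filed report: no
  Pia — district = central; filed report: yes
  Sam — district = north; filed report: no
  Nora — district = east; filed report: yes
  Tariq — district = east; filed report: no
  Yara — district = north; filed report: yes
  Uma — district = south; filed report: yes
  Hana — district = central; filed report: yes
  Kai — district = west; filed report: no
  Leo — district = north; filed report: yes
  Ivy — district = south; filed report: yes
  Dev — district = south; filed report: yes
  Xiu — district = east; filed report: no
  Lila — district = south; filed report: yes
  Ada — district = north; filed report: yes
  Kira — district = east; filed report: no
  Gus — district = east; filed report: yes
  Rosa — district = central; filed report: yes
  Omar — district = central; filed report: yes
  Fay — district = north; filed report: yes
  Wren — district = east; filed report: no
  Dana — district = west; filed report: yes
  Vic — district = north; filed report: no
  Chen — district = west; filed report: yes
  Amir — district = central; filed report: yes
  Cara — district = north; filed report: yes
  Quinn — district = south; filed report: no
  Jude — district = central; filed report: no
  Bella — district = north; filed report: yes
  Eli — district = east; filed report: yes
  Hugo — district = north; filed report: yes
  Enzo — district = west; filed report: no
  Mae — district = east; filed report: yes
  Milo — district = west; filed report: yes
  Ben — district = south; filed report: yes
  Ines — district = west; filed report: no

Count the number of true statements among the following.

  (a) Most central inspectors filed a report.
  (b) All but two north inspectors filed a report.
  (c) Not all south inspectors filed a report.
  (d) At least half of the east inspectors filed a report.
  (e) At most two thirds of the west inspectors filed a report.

(a) central: |A| = 8, |A ∩ B| = 5; needs |A ∩ B| > |A ∖ B| — true.
(b) north: |A| = 9, |A ∩ B| = 7; needs |A ∖ B| = 2 — true.
(c) south: |A| = 6, |A ∩ B| = 5; needs A ⊄ B (|A ∖ B| ≥ 1) — true.
(d) east: |A| = 8, |A ∩ B| = 4; needs |A ∩ B| ≥ |A ∖ B| — true.
(e) west: |A| = 7, |A ∩ B| = 4; needs |A ∩ B| / |A| ≤ 2/3 — true.

5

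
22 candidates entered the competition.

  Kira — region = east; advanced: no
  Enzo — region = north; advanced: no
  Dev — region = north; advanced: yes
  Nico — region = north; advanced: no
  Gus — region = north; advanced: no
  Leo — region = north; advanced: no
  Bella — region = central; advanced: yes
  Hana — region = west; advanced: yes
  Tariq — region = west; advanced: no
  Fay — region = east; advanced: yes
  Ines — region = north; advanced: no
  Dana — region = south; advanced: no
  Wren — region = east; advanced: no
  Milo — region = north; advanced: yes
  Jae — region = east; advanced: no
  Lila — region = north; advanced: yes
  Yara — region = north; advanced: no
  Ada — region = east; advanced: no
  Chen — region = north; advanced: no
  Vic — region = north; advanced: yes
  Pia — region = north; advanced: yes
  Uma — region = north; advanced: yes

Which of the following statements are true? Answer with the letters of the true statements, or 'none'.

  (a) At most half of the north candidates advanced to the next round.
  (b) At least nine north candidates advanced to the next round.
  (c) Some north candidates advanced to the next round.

(a), (c)

|A| = 13, |A ∩ B| = 6, |A ∖ B| = 7.
(a) |A ∩ B| ≤ |A ∖ B|: holds.
(b) |A ∩ B| ≥ 9: fails.
(c) A ∩ B ≠ ∅ (|A ∩ B| ≥ 1): holds.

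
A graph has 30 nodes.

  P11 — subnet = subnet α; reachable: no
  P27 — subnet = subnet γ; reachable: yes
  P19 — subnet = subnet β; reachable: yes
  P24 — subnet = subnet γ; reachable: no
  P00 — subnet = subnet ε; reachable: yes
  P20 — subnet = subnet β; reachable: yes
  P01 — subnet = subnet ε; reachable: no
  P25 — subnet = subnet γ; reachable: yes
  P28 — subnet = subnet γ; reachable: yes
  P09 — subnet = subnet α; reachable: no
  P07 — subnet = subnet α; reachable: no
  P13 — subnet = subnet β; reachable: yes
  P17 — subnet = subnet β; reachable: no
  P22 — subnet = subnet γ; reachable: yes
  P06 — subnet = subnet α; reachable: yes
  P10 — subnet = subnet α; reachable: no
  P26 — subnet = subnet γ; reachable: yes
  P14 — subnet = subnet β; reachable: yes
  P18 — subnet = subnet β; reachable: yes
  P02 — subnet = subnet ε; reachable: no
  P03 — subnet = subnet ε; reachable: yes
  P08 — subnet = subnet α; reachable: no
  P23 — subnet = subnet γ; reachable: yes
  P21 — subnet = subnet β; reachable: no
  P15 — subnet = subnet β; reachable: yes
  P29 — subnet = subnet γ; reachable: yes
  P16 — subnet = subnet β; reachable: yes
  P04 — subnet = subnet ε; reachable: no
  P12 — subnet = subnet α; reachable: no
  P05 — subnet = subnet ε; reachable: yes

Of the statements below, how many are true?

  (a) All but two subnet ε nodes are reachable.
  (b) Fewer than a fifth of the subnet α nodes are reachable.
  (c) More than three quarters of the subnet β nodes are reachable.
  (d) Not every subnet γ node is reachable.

(a) subnet ε: |A| = 6, |A ∩ B| = 3; needs |A ∖ B| = 2 — false.
(b) subnet α: |A| = 7, |A ∩ B| = 1; needs |A ∩ B| / |A| < 1/5 — true.
(c) subnet β: |A| = 9, |A ∩ B| = 7; needs |A ∩ B| / |A| > 3/4 — true.
(d) subnet γ: |A| = 8, |A ∩ B| = 7; needs A ⊄ B (|A ∖ B| ≥ 1) — true.

3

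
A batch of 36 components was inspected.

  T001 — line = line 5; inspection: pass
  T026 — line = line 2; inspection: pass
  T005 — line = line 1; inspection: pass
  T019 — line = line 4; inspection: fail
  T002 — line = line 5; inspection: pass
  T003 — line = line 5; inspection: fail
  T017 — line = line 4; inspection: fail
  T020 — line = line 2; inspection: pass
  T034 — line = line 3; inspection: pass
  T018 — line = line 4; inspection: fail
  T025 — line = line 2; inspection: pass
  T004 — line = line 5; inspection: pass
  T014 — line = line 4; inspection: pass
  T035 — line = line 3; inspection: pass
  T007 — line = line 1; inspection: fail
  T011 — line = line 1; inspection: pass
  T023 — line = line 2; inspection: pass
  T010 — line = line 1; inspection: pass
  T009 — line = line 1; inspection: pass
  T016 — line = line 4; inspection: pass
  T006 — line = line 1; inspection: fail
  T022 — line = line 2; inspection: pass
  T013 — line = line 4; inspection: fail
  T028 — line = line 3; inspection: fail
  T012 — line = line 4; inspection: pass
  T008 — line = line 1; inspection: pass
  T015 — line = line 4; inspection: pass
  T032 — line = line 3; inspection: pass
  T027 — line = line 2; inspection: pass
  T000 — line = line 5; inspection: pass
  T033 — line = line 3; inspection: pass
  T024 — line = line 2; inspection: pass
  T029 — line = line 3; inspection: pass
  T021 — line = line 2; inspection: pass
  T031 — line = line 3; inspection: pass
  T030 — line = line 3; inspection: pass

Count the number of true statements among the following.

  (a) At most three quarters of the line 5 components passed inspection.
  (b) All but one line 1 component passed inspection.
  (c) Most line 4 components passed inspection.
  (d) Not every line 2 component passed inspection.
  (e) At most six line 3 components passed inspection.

0

(a) line 5: |A| = 5, |A ∩ B| = 4; needs |A ∩ B| / |A| ≤ 3/4 — false.
(b) line 1: |A| = 7, |A ∩ B| = 5; needs |A ∖ B| = 1 — false.
(c) line 4: |A| = 8, |A ∩ B| = 4; needs |A ∩ B| > |A ∖ B| — false.
(d) line 2: |A| = 8, |A ∩ B| = 8; needs A ⊄ B (|A ∖ B| ≥ 1) — false.
(e) line 3: |A| = 8, |A ∩ B| = 7; needs |A ∩ B| ≤ 6 — false.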